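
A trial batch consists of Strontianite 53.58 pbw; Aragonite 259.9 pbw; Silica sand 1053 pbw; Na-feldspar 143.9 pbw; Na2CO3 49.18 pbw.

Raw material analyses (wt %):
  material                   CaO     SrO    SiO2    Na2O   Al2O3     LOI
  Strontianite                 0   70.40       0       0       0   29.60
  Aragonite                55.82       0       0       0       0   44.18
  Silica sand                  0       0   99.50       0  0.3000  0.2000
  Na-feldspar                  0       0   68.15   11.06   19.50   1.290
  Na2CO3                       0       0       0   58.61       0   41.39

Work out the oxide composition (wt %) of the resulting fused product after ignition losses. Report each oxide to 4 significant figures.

Glass mass = 1405 pbw (batch 1560 − LOI 155.0).
Composition: CaO 10.33%, SrO 2.686%, SiO2 81.58%, Na2O 3.185%, Al2O3 2.223%

Values along the way are printed, rounded to four significant digits, within the worked lines. The working math holds full precision from first step to last. Each reported figure includes exactly one rounding; the derived quantities are computed using the weight values per 1405 pbw of glass at full precision (the five compositions, LOI, totals, yield, glass mass), exactly as shown in question or answer.
Delivered oxide masses:
  CaO: 259.9·0.5582 = 145.1 pbw
  SrO: 53.58·0.7040 = 37.72 pbw
  SiO2: 1053·0.9950 + 143.9·0.6815 = 1146 pbw
  Na2O: 143.9·0.1106 + 49.18·0.5861 = 44.74 pbw
  Al2O3: 1053·0.003000 + 143.9·0.1950 = 31.22 pbw
LOI: 53.58·0.2960 + 259.9·0.4418 + 1053·0.002000 + 143.9·0.01290 + 49.18·0.4139 = 155.0 pbw
batch − LOI leaves glass = 1560 − 155.0 = 1405 pbw (the oxide masses sum to this)
oxide / glass × 100 gives the wt %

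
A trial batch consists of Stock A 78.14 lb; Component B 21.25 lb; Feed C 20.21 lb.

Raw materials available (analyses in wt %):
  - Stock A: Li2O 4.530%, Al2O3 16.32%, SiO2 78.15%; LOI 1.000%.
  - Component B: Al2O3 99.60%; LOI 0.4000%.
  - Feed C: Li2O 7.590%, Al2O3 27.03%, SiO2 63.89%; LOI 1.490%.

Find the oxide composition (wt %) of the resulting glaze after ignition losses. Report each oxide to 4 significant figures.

Each numeric step carries exact precision at every stage — the intermediate values are displayed (rounded to 4 significant figures) within the worked lines — every reported number carries a single rounding; the derived quantities, including three oxide percentages, the totals, glass mass, LOI, yield, are carried using the weight values per 118.4 lb of glass at full precision, as set out in either problem or answer.
Mass of each oxide from the mix:
  Li2O: 78.14·0.04530 + 20.21·0.07590 = 5.074 lb
  Al2O3: 78.14·0.1632 + 21.25·0.9960 + 20.21·0.2703 = 39.38 lb
  SiO2: 78.14·0.7815 + 20.21·0.6389 = 73.98 lb
LOI: 78.14·0.01000 + 21.25·0.004000 + 20.21·0.01490 = 1.168 lb
The glass mass, total less LOI, = 119.6 − 1.168 = 118.4 lb (= the summed oxide contributions)
each oxide over glass, ×100, is wt %

Glass mass = 118.4 lb (batch 119.6 − LOI 1.168).
Composition: Li2O 4.284%, Al2O3 33.25%, SiO2 62.46%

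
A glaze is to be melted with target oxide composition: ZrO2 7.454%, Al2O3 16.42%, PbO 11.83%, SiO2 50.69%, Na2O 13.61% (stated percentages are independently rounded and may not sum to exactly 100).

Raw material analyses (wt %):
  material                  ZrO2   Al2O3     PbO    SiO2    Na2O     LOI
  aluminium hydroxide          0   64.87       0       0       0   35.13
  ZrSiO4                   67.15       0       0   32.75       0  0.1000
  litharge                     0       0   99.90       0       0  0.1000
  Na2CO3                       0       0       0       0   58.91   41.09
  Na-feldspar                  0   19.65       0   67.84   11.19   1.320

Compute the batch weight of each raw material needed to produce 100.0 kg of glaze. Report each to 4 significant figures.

Batch per 100.0 kg glaze:
  aluminium hydroxide: 4.302 kg
  ZrSiO4: 11.10 kg
  litharge: 11.84 kg
  Na2CO3: 9.928 kg
  Na-feldspar: 69.36 kg
Total batch = 106.5 kg; LOI loss = 6.529 kg; yield = 93.87%

All arithmetic carries exact precision at each step; intermediates appear with 4-significant-digit rounding between the steps. Each reported figure carries a single rounding. All derived quantities, which include glass mass, the totals, yield, five oxide percentages, ignition loss, are re-derived in exact precision, as given in problem or answer, from the batch weights for 100.0 kg of glass.
Oxide-by-oxide targets in 100.0 kg glaze:
  ZrO2: 7.454% × 100.0 = 7.454 kg
  Al2O3: 16.42% × 100.0 = 16.42 kg
  PbO: 11.83% × 100.0 = 11.83 kg
  SiO2: 50.69% × 100.0 = 50.69 kg
  Na2O: 13.61% × 100.0 = 13.61 kg
Sums-versus-targets review with the batch weights as given, at the basis given (sum by sum, the targets are met up to rounding of the answer):
  ZrO2: 11.10·0.6715 = 7.454 kg (target 7.454 kg)
  Al2O3: 4.302·0.6487 + 69.36·0.1965 = 16.42 kg (target 16.42 kg)
  PbO: 11.84·0.9990 = 11.83 kg (target 11.83 kg)
  SiO2: 11.10·0.3275 + 69.36·0.6784 = 50.69 kg (target 50.69 kg)
  Na2O: 9.928·0.5891 + 69.36·0.1119 = 13.61 kg (target 13.61 kg)
Consistency of the glass mass: Σ batch − LOI loss = 100.0 kg (per-oxide target masses sum to 100.0 kg; against the stated basis, 100.0 kg — a pure rounding effect).
Summing the batch: Σ batch = 106.5 kg; LOI loss = Σ batch·LOI = 6.529 kg; as yield: glass ÷ batch → 93.87%.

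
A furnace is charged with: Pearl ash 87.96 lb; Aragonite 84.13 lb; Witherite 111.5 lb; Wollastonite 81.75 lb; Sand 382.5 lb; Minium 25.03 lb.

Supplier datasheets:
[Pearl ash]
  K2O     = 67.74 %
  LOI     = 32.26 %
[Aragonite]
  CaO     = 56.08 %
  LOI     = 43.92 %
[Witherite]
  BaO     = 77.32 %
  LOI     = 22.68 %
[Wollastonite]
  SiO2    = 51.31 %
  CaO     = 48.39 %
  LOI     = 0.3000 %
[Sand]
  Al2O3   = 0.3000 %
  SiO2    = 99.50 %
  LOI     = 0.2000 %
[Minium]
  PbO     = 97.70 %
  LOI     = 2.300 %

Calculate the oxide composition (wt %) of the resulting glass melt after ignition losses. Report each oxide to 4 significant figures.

Glass mass = 680.7 lb (batch 772.9 − LOI 92.20).
Composition: Al2O3 0.1686%, SiO2 62.08%, K2O 8.754%, PbO 3.593%, CaO 12.74%, BaO 12.67%

The intermediate values appear with 4-significant-figure rounding at each printed step; each numeric step holds full float precision in all steps; each reported figure is rounded just once; derived quantities are computed in exact precision (yield, six oxide percentages, net glass mass, the totals, LOI) using the weight values on 680.7 lb of glass, as they appear in the question or the answer.
Per-oxide mass from batch:
  Al2O3: 382.5·0.003000 = 1.147 lb
  SiO2: 81.75·0.5131 + 382.5·0.9950 = 422.5 lb
  K2O: 87.96·0.6774 = 59.58 lb
  PbO: 25.03·0.9770 = 24.45 lb
  CaO: 84.13·0.5608 + 81.75·0.4839 = 86.74 lb
  BaO: 111.5·0.7732 = 86.21 lb
LOI: 87.96·0.3226 + 84.13·0.4392 + 111.5·0.2268 + 81.75·0.003000 + 382.5·0.002000 + 25.03·0.02300 = 92.20 lb
Resulting glass, batch − LOI: 772.9 − 92.20 = 680.7 lb (matching Σ of the oxides)
each oxide over glass, ×100, is wt %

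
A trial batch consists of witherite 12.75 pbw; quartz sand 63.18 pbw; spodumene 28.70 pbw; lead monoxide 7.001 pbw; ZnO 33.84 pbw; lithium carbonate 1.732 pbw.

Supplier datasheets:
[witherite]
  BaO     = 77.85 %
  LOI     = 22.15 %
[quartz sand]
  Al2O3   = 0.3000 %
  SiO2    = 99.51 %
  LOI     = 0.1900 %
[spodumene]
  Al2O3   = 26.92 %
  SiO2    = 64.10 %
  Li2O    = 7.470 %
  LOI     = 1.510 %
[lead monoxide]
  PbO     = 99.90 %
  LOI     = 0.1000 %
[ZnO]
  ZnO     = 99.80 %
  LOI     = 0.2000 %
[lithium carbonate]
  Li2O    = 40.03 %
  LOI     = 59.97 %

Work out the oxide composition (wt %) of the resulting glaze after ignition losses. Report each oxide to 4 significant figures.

Glass mass = 142.7 pbw (batch 147.2 − LOI 4.491).
Composition: ZnO 23.66%, Al2O3 5.547%, SiO2 56.94%, Li2O 1.988%, PbO 4.901%, BaO 6.955%

The working math maintains full precision in all steps. In-progress results are printed rounded to four significant digits in the working; each reported value takes exactly one rounding; derived quantities (the six compositions, LOI, the totals, yield, glass mass) are computed in full float precision using the weight values for 142.7 pbw of glass, precisely as stated by question or answer.
Per-oxide mass from batch:
  ZnO: 33.84·0.9980 = 33.77 pbw
  Al2O3: 63.18·0.003000 + 28.70·0.2692 = 7.916 pbw
  SiO2: 63.18·0.9951 + 28.70·0.6410 = 81.27 pbw
  Li2O: 28.70·0.07470 + 1.732·0.4003 = 2.837 pbw
  PbO: 7.001·0.9990 = 6.994 pbw
  BaO: 12.75·0.7785 = 9.926 pbw
LOI: 12.75·0.2215 + 63.18·0.001900 + 28.70·0.01510 + 7.001·0.001000 + 33.84·0.002000 + 1.732·0.5997 = 4.491 pbw
Resulting glass, batch − LOI: 147.2 − 4.491 = 142.7 pbw (= the summed oxide contributions)
each wt % is 100 × oxide ÷ glass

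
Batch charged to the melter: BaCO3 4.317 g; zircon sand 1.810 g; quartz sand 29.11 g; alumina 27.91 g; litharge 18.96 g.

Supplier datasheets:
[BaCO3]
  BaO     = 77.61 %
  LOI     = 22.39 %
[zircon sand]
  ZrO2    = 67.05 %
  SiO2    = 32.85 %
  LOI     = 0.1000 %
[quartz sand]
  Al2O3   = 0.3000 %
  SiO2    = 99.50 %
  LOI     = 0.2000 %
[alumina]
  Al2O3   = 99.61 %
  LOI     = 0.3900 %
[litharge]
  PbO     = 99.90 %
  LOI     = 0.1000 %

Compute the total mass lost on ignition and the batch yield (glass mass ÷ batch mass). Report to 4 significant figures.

LOI loss = 1.154 g; glass = 80.95 g; yield = 98.59%

Intermediates are shown, rounded to 4 significant digits, in the printout; all internal work holds full float precision at all times; each reported value is rounded just once. Derived quantities, which include LOI, the five compositions, yield, glass mass, totals, are computed at exact precision, as set out in either problem or answer, starting from the weights at 80.95 g of glass.
LOI of each material in turn:
  BaCO3: 4.317 × 0.2239 = 0.9666 g
  zircon sand: 1.810 × 0.001000 = 0.001810 g
  quartz sand: 29.11 × 0.002000 = 0.05822 g
  alumina: 27.91 × 0.003900 = 0.1088 g
  litharge: 18.96 × 0.001000 = 0.01896 g
Total LOI = 1.154 g
Glass = batch − LOI = 82.11 − 1.154 = 80.95 g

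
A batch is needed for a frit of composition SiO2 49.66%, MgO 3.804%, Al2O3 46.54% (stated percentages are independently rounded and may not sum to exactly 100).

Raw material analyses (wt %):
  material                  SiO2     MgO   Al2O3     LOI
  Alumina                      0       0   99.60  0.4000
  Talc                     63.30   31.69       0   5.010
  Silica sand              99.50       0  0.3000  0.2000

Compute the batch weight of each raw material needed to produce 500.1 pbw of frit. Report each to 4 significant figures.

Values along the way appear rounded off to 4 significant figures across the worked steps. Full precision is kept at every stage. Every reported number receives exactly one rounding. All derived quantities, including net glass mass, LOI, the three compositions, the yield, the totals, are re-derived using the weight values for 500.1 pbw of glass at full precision, exactly as printed in either problem or answer.
Oxide-by-oxide targets in 500.1 pbw frit:
  SiO2: 49.66% × 500.1 = 248.3 pbw
  MgO: 3.804% × 500.1 = 19.02 pbw
  Al2O3: 46.54% × 500.1 = 232.7 pbw
Mass-balance tally per oxide with the batch weights as given, per the basis as stated (sums match the target masses net of answer rounding effects):
  SiO2: 60.03·0.6330 + 211.4·0.9950 = 248.3 pbw (target 248.3 pbw)
  MgO: 60.03·0.3169 = 19.02 pbw (target 19.02 pbw)
  Al2O3: 233.0·0.9960 + 211.4·0.003000 = 232.7 pbw (target 232.7 pbw)
Glass-mass closure: whole batch net of LOI = 500.1 pbw (oxide target masses add up to 500.1 pbw; with the basis standing at 500.1 pbw — gaps are rounding artifacts).
Batch grand total — Σ batch = 504.4 pbw; LOI loss = Σ batch·LOI = 4.362 pbw; yield: glass divided by total = 99.14%.

Batch per 500.1 pbw frit:
  Alumina: 233.0 pbw
  Talc: 60.03 pbw
  Silica sand: 211.4 pbw
Total batch = 504.4 pbw; LOI loss = 4.362 pbw; yield = 99.14%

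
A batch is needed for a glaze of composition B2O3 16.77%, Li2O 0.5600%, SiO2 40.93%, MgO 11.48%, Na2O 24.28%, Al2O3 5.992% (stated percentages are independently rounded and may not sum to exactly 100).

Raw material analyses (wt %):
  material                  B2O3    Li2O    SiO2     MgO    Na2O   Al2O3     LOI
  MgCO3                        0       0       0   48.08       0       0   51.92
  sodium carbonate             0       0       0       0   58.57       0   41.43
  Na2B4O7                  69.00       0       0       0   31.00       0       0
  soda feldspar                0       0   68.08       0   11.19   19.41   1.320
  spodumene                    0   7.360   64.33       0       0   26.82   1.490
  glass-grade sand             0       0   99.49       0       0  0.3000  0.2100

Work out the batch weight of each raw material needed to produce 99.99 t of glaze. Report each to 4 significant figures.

Values along the way are shown with 4-significant-digit rounding between the steps — the working math carries full float precision all the way through; every reported result receives exactly one rounding — derived quantities, which include glass mass, the yield, the totals, ignition loss, six oxide percentages, are re-derived in full float precision, as set out in the problem or the answer, starting from the weights per 99.99 t of glass.
Target oxide masses per 99.99 t glaze:
  B2O3: 16.77% × 99.99 = 16.77 t
  Li2O: 0.5600% × 99.99 = 0.5599 t
  SiO2: 40.93% × 99.99 = 40.93 t
  MgO: 11.48% × 99.99 = 11.48 t
  Na2O: 24.28% × 99.99 = 24.28 t
  Al2O3: 5.992% × 99.99 = 5.991 t
A balance pass over the oxides, applying the batch weights above, against the basis in use (sum by sum, the targets are met once rounding is allowed for):
  B2O3: 24.30·0.6900 = 16.77 t (target 16.77 t)
  Li2O: 7.608·0.07360 = 0.5599 t (target 0.5599 t)
  SiO2: 20.01·0.6808 + 7.608·0.6433 + 22.53·0.9949 = 40.93 t (target 40.93 t)
  MgO: 23.87·0.4808 = 11.48 t (target 11.48 t)
  Na2O: 24.77·0.5857 + 24.30·0.3100 + 20.01·0.1119 = 24.28 t (target 24.28 t)
  Al2O3: 20.01·0.1941 + 7.608·0.2682 + 22.53·0.003000 = 5.992 t (target 5.991 t)
Glass-mass closure: the batch minus its LOI: 100.0 t (oxide target masses add up to 100.0 t; stated basis 99.99 t — rounding explains the deltas).
Total batch = Σ batch = 123.1 t; the LOI term Σ batch·LOI equals 23.08 t; glass ÷ batch gives a yield of 81.25%.

Batch per 99.99 t glaze:
  MgCO3: 23.87 t
  sodium carbonate: 24.77 t
  Na2B4O7: 24.30 t
  soda feldspar: 20.01 t
  spodumene: 7.608 t
  glass-grade sand: 22.53 t
Total batch = 123.1 t; LOI loss = 23.08 t; yield = 81.25%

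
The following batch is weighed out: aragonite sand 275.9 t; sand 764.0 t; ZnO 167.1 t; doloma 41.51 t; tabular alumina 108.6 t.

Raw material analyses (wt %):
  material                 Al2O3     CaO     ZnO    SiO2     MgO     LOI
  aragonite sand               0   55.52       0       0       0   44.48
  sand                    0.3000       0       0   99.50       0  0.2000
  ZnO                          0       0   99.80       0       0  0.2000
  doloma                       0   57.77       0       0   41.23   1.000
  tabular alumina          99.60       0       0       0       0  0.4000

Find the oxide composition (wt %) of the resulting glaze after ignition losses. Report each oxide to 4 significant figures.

Mid-chain values are shown, with 4-significant-digit rounding, across the worked steps; the working math carries full precision through the solve — every reported figure is rounded a single time. All derived quantities are computed in full precision (totals, net glass mass, LOI, the yield, five oxide percentages) using the weight values per 1232 t of glass as set out in question or answer.
Oxide-by-oxide delivered mass:
  Al2O3: 764.0·0.003000 + 108.6·0.9960 = 110.5 t
  CaO: 275.9·0.5552 + 41.51·0.5777 = 177.2 t
  ZnO: 167.1·0.9980 = 166.8 t
  SiO2: 764.0·0.9950 = 760.2 t
  MgO: 41.51·0.4123 = 17.11 t
LOI: 275.9·0.4448 + 764.0·0.002000 + 167.1·0.002000 + 41.51·0.01000 + 108.6·0.004000 = 125.4 t
Glass mass = batch − LOI = 1357 − 125.4 = 1232 t (consistent with Σ oxide mass)
each wt % is 100 × oxide ÷ glass

Glass mass = 1232 t (batch 1357 − LOI 125.4).
Composition: Al2O3 8.968%, CaO 14.38%, ZnO 13.54%, SiO2 61.72%, MgO 1.390%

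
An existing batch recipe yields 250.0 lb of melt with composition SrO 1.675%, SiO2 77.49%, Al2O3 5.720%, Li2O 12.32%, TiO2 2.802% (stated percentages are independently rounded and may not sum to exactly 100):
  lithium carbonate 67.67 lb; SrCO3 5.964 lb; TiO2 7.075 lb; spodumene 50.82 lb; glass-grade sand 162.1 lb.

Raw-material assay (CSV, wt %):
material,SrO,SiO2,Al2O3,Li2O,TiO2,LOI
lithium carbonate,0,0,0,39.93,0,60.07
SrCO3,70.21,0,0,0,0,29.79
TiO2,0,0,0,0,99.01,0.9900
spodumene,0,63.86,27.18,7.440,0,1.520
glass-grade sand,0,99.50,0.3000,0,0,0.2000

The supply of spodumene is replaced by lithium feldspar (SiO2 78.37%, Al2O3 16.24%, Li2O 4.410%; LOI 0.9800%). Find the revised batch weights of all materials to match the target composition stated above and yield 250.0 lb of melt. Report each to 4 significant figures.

Revised batch per 250.0 lb melt:
  lithium carbonate: 67.67 lb
  SrCO3: 5.964 lb
  TiO2: 7.075 lb
  lithium feldspar: 85.70 lb
  glass-grade sand: 127.2 lb
Total batch = 293.6 lb; LOI loss = 43.59 lb

In-progress results are printed, with 4-significant-digit rounding, within the worked lines. The whole derivation carries full float precision end to end; a single rounding completes every reported result. Derived quantities are recomputed from the batch weights on 250.0 lb of glass at full float precision (five oxide percentages, net glass mass, the totals, the yield, LOI), as set out in the problem or answer text.
Oxide-by-oxide targets in 250.0 lb melt:
  SrO: 1.675% × 250.0 = 4.188 lb
  SiO2: 77.49% × 250.0 = 193.7 lb
  Al2O3: 5.720% × 250.0 = 14.30 lb
  Li2O: 12.32% × 250.0 = 30.80 lb
  TiO2: 2.802% × 250.0 = 7.005 lb
Oxide-by-oxide audit working from each reported weight, under the basis named above (each sum matches its target mass exact up to rounding of places):
  SrO: 5.964·0.7021 = 4.187 lb (target 4.188 lb)
  SiO2: 85.70·0.7837 + 127.2·0.9950 = 193.7 lb (target 193.7 lb)
  Al2O3: 85.70·0.1624 + 127.2·0.003000 = 14.30 lb (target 14.30 lb)
  Li2O: 67.67·0.3993 + 85.70·0.04410 = 30.80 lb (target 30.80 lb)
  TiO2: 7.075·0.9901 = 7.005 lb (target 7.005 lb)
The glass-mass cross-check: Σ batch − LOI loss = 250.0 lb (per-oxide target masses sum to 250.0 lb; the stated basis being 250.0 lb — deltas are rounding alone).
Batch total: Σ batch = 293.6 lb; LOI loss = Σ batch·LOI = 43.59 lb; yield, glass over the total, = 85.15%.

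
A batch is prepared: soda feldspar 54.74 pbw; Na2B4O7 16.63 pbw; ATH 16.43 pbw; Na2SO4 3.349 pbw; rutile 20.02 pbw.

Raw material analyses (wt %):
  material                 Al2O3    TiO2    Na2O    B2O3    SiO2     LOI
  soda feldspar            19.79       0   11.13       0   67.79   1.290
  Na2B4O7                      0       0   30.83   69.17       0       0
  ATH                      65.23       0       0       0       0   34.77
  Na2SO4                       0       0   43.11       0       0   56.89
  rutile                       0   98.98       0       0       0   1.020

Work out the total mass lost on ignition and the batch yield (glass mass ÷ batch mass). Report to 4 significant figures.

Mid-chain values appear, rounded to four significant figures, when written out — each numeric step holds full precision all the way through. Every reported value is rounded a single time. Derived quantities, which include yield, the five compositions, the totals, net glass mass, ignition loss, are computed at full float precision, as written in the problem or the answer, from the weighed amounts for 102.6 pbw of glass.
Material-by-material LOI:
  soda feldspar: 54.74 × 0.01290 = 0.7061 pbw
  Na2B4O7: 16.63 × 0 = 0 pbw
  ATH: 16.43 × 0.3477 = 5.713 pbw
  Na2SO4: 3.349 × 0.5689 = 1.905 pbw
  rutile: 20.02 × 0.01020 = 0.2042 pbw
Total LOI = 8.528 pbw
Glass = batch − LOI = 111.2 − 8.528 = 102.6 pbw

LOI loss = 8.528 pbw; glass = 102.6 pbw; yield = 92.33%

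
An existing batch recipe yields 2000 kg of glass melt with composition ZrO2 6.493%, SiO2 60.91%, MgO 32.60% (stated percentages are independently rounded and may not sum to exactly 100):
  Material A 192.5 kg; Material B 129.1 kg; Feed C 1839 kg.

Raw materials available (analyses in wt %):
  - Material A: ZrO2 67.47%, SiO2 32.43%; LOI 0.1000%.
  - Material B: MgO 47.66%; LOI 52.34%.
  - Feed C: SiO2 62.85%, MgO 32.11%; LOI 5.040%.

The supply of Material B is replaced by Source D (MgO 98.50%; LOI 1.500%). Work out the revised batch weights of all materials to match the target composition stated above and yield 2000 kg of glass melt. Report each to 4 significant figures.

Values along the way are displayed (rounded to 4 significant figures) on the page — each numeric step runs at full float precision throughout — every reported result takes just one rounding. The derived quantities (LOI, glass mass, totals, yield, three oxide percentages) are recomputed in exact precision starting from the weights per 2000 kg of glass as quoted within the problem or answer text.
Target oxide masses per 2000 kg glass melt:
  ZrO2: 6.493% × 2000 = 129.9 kg
  SiO2: 60.91% × 2000 = 1218 kg
  MgO: 32.60% × 2000 = 652.0 kg
Balance tally, oxide-wise, with the batch weights as given, versus the basis set out (oxide sums agree with the targets modulo rounding of the values):
  ZrO2: 192.5·0.6747 = 129.9 kg (target 129.9 kg)
  SiO2: 192.5·0.3243 + 1839·0.6285 = 1218 kg (target 1218 kg)
  MgO: 62.45·0.9850 + 1839·0.3211 = 652.0 kg (target 652.0 kg)
Auditing the glass mass value: whole batch net of LOI = 2000 kg (per-oxide target masses sum to 2000 kg; with the basis standing at 2000 kg — gaps are rounding artifacts).
Batch grand total — Σ batch = 2094 kg; LOI removed, Σ of batch·LOI: 93.81 kg; yield, glass over the total, = 95.52%.

Revised batch per 2000 kg glass melt:
  Material A: 192.5 kg
  Source D: 62.45 kg
  Feed C: 1839 kg
Total batch = 2094 kg; LOI loss = 93.81 kg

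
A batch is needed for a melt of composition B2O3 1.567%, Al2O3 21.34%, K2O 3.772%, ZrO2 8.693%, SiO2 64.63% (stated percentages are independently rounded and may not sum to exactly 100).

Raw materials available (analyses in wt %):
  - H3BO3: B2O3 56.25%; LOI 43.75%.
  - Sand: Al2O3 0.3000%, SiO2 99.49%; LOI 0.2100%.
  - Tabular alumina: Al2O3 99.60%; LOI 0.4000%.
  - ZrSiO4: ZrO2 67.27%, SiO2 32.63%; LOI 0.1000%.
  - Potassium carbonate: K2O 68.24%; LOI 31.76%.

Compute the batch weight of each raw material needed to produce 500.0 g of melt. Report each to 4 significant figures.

Each numeric step carries full float precision end to end; mid-chain values appear rounded to 4 significant digits on the page. A single rounding finalizes each reported result; derived quantities, which include the yield, ignition loss, the totals, net glass mass, five oxide percentages, are re-derived in full precision, as written in the problem or answer text, from the batch weights for 500.0 g of glass.
Oxide-by-oxide targets in 500.0 g melt:
  B2O3: 1.567% × 500.0 = 7.835 g
  Al2O3: 21.34% × 500.0 = 106.7 g
  K2O: 3.772% × 500.0 = 18.86 g
  ZrO2: 8.693% × 500.0 = 43.46 g
  SiO2: 64.63% × 500.0 = 323.2 g
Verifying the oxide balance using the reported weights, under the basis named above (sum by sum, the targets are met inside rounding margins):
  B2O3: 13.93·0.5625 = 7.836 g (target 7.835 g)
  Al2O3: 303.6·0.003000 + 106.2·0.9960 = 106.7 g (target 106.7 g)
  K2O: 27.64·0.6824 = 18.86 g (target 18.86 g)
  ZrO2: 64.61·0.6727 = 43.46 g (target 43.46 g)
  SiO2: 303.6·0.9949 + 64.61·0.3263 = 323.1 g (target 323.2 g)
The glass-mass cross-check: the batch minus its LOI: 500.0 g (summing oxide targets gives 500.0 g; basis as stated: 500.0 g — a pure rounding effect).
Summing the batch: Σ batch = 516.0 g; loss to ignition Σ batch·LOI = 16.00 g; as yield: glass ÷ batch → 96.90%.

Batch per 500.0 g melt:
  H3BO3: 13.93 g
  Sand: 303.6 g
  Tabular alumina: 106.2 g
  ZrSiO4: 64.61 g
  Potassium carbonate: 27.64 g
Total batch = 516.0 g; LOI loss = 16.00 g; yield = 96.90%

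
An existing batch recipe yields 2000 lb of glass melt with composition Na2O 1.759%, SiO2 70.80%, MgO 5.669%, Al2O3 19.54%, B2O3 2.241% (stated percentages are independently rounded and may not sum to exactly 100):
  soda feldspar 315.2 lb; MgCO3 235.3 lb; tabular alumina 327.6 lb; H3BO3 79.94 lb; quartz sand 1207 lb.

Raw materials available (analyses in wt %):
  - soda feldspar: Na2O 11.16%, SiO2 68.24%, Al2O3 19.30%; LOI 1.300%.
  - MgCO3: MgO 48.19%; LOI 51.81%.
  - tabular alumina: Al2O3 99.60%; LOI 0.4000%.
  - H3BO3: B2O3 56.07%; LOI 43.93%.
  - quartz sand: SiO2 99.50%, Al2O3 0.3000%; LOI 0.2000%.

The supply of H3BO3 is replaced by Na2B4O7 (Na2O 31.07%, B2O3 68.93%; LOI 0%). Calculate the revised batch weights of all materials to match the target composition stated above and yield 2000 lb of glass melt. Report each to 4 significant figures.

All internal work carries exact precision from start to finish; intermediates appear rounded to 4 significant digits across the worked steps. A single rounding produces each reported figure; all derived quantities are re-derived at full float precision (yield, net glass mass, the five compositions, the totals, ignition loss) from the batch weights per 2000 lb of glass, as given in problem or answer.
Target masses of each oxide per 2000 lb glass melt:
  Na2O: 1.759% × 2000 = 35.18 lb
  SiO2: 70.80% × 2000 = 1416 lb
  MgO: 5.669% × 2000 = 113.4 lb
  Al2O3: 19.54% × 2000 = 390.8 lb
  B2O3: 2.241% × 2000 = 44.82 lb
A balance pass over the oxides, given the weights on record, relative to the basis at hand (target by target, the sums agree modulo rounding of the values):
  Na2O: 134.2·0.1116 + 65.02·0.3107 = 35.18 lb (target 35.18 lb)
  SiO2: 134.2·0.6824 + 1331·0.9950 = 1416 lb (target 1416 lb)
  MgO: 235.3·0.4819 = 113.4 lb (target 113.4 lb)
  Al2O3: 134.2·0.1930 + 362.4·0.9960 + 1331·0.003000 = 390.8 lb (target 390.8 lb)
  B2O3: 65.02·0.6893 = 44.82 lb (target 44.82 lb)
Glass mass check: batch total minus LOI = 2000 lb (per-oxide target masses sum to 2000 lb; stated basis 2000 lb — deltas are rounding alone).
Adding the batch up: Σ batch = 2128 lb; ignition loss, Σ(batch × LOI) = 127.8 lb; glass ÷ batch gives a yield of 94.00%.

Revised batch per 2000 lb glass melt:
  soda feldspar: 134.2 lb
  MgCO3: 235.3 lb
  tabular alumina: 362.4 lb
  Na2B4O7: 65.02 lb
  quartz sand: 1331 lb
Total batch = 2128 lb; LOI loss = 127.8 lb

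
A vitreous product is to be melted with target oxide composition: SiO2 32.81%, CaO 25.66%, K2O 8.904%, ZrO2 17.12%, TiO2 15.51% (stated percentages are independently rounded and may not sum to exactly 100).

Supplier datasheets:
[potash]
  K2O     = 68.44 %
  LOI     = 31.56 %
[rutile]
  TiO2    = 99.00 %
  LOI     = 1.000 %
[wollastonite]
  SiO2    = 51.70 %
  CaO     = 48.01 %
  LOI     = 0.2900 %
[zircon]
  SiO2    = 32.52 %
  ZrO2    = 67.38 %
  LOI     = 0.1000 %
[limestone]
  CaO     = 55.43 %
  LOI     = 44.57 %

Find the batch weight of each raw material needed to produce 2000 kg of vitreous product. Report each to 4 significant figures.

Batch per 2000 kg vitreous product:
  potash: 260.2 kg
  rutile: 313.3 kg
  wollastonite: 949.6 kg
  zircon: 508.2 kg
  limestone: 103.4 kg
Total batch = 2135 kg; LOI loss = 134.6 kg; yield = 93.69%

Working values are displayed rounded off to 4 significant figures within the worked lines. The working math holds exact precision through the solve — every reported number takes a single rounding. Derived quantities, which include five oxide percentages, totals, ignition loss, glass mass, the yield, are rebuilt in exact precision, precisely as stated by problem or answer, starting from the weights for 2000 kg of glass.
Oxide-by-oxide targets in 2000 kg vitreous product:
  SiO2: 32.81% × 2000 = 656.2 kg
  CaO: 25.66% × 2000 = 513.2 kg
  K2O: 8.904% × 2000 = 178.1 kg
  ZrO2: 17.12% × 2000 = 342.4 kg
  TiO2: 15.51% × 2000 = 310.2 kg
Per-oxide balance check working from each reported weight, on the stated basis (every target is met by its sum once rounding is allowed for):
  SiO2: 949.6·0.5170 + 508.2·0.3252 = 656.2 kg (target 656.2 kg)
  CaO: 949.6·0.4801 + 103.4·0.5543 = 513.2 kg (target 513.2 kg)
  K2O: 260.2·0.6844 = 178.1 kg (target 178.1 kg)
  ZrO2: 508.2·0.6738 = 342.4 kg (target 342.4 kg)
  TiO2: 313.3·0.9900 = 310.2 kg (target 310.2 kg)
Auditing the glass mass value: total batch − LOI = 2000 kg (per-oxide target masses sum to 2000 kg; versus the stated basis of 2000 kg — deltas are rounding alone).
Total batch = Σ batch = 2135 kg; Σ batch·LOI gives LOI loss = 134.6 kg; as yield: glass ÷ batch → 93.69%.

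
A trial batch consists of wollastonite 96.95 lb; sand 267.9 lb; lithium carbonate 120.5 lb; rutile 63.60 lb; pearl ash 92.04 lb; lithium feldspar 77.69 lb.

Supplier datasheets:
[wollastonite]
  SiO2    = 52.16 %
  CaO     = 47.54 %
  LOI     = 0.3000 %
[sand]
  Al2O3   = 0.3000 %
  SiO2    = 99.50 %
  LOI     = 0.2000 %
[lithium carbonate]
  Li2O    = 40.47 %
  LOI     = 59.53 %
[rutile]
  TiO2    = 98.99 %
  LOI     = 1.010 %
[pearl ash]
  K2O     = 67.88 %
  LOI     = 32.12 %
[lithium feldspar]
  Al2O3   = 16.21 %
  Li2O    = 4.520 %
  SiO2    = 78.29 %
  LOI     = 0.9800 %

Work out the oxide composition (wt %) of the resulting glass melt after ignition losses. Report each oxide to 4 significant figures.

Glass mass = 615.2 lb (batch 718.7 − LOI 103.5).
Composition: Al2O3 2.178%, Li2O 8.498%, SiO2 61.44%, K2O 10.16%, CaO 7.492%, TiO2 10.23%

Working values appear (rounded to four significant digits) as written; the working math maintains exact precision at each step. A single rounding completes each reported result; the derived quantities are rebuilt at full precision (yield, glass mass, ignition loss, the totals, six oxide percentages) from the weighed amounts at 615.2 lb of glass, exactly as printed in problem or answer.
Oxide-by-oxide delivered mass:
  Al2O3: 267.9·0.003000 + 77.69·0.1621 = 13.40 lb
  Li2O: 120.5·0.4047 + 77.69·0.04520 = 52.28 lb
  SiO2: 96.95·0.5216 + 267.9·0.9950 + 77.69·0.7829 = 378.0 lb
  K2O: 92.04·0.6788 = 62.48 lb
  CaO: 96.95·0.4754 = 46.09 lb
  TiO2: 63.60·0.9899 = 62.96 lb
LOI: 96.95·0.003000 + 267.9·0.002000 + 120.5·0.5953 + 63.60·0.01010 + 92.04·0.3212 + 77.69·0.009800 = 103.5 lb
Glass = total batch minus LOI = 718.7 − 103.5 = 615.2 lb (consistent with Σ oxide mass)
percent by weight: oxide/glass ×100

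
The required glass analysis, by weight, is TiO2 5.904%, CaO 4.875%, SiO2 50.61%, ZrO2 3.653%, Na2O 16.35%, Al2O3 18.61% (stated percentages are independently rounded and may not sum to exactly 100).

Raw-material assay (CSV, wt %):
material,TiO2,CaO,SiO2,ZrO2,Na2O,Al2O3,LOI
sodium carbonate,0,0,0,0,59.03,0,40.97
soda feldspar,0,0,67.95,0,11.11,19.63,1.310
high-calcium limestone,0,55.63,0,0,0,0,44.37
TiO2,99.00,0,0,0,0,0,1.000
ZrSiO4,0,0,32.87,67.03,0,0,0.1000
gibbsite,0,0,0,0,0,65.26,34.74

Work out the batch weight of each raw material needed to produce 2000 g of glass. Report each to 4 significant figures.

Batch per 2000 g glass:
  sodium carbonate: 283.5 g
  soda feldspar: 1437 g
  high-calcium limestone: 175.3 g
  TiO2: 119.3 g
  ZrSiO4: 109.0 g
  gibbsite: 138.1 g
Total batch = 2262 g; LOI loss = 262.0 g; yield = 88.42%

Each numeric step holds full float precision in all steps; in-progress results are displayed, with 4-significant-digit rounding, at each printed step. Every reported number is rounded only once. Derived quantities (net glass mass, LOI, the yield, the totals, the six compositions) are rebuilt using the weight values on 2000 g of glass in full precision as set out in the question or the answer.
Oxide mass targets, per 2000 g glass:
  TiO2: 5.904% × 2000 = 118.1 g
  CaO: 4.875% × 2000 = 97.50 g
  SiO2: 50.61% × 2000 = 1012 g
  ZrO2: 3.653% × 2000 = 73.06 g
  Na2O: 16.35% × 2000 = 327.0 g
  Al2O3: 18.61% × 2000 = 372.2 g
A balance pass over the oxides, with the batch weights as given, at the basis given (oxide sums agree with the targets inside rounding margins):
  TiO2: 119.3·0.9900 = 118.1 g (target 118.1 g)
  CaO: 175.3·0.5563 = 97.52 g (target 97.50 g)
  SiO2: 1437·0.6795 + 109.0·0.3287 = 1012 g (target 1012 g)
  ZrO2: 109.0·0.6703 = 73.06 g (target 73.06 g)
  Na2O: 283.5·0.5903 + 1437·0.1111 = 327.0 g (target 327.0 g)
  Al2O3: 1437·0.1963 + 138.1·0.6526 = 372.2 g (target 372.2 g)
The glass-mass cross-check: Σ batch − LOI loss = 2000 g (per-oxide target masses sum to 2000 g; versus the stated basis of 2000 g — a pure rounding effect).
Whole-batch sum: Σ batch = 2262 g; LOI removed, Σ of batch·LOI: 262.0 g; yield: glass divided by total = 88.42%.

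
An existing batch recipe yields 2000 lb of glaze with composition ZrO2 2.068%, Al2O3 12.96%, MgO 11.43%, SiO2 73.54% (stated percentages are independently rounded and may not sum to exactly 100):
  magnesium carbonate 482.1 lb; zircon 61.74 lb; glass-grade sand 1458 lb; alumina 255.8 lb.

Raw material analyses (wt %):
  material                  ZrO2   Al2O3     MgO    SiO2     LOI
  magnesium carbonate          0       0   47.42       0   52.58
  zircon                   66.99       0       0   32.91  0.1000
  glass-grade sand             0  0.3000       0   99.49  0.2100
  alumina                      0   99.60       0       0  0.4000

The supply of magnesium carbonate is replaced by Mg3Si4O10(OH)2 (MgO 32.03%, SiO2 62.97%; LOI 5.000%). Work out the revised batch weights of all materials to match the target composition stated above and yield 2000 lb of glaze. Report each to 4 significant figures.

Revised batch per 2000 lb glaze:
  Mg3Si4O10(OH)2: 713.7 lb
  zircon: 61.74 lb
  glass-grade sand: 1006 lb
  alumina: 257.2 lb
Total batch = 2039 lb; LOI loss = 38.89 lb

Values along the way are displayed with 4-significant-digit rounding between the steps. Full precision is held through every step. Exactly one rounding goes into every reported result — derived quantities, including four oxide percentages, yield, the totals, glass mass, ignition loss, are re-derived using the weight values per 2000 lb of glass in full precision as set out in problem or answer.
The oxide mass targets at 2000 lb glaze:
  ZrO2: 2.068% × 2000 = 41.36 lb
  Al2O3: 12.96% × 2000 = 259.2 lb
  MgO: 11.43% × 2000 = 228.6 lb
  SiO2: 73.54% × 2000 = 1471 lb
Oxide-by-oxide audit applying the batch weights above, under the basis named above (oxide sums agree with the targets inside rounding margins):
  ZrO2: 61.74·0.6699 = 41.36 lb (target 41.36 lb)
  Al2O3: 1006·0.003000 + 257.2·0.9960 = 259.2 lb (target 259.2 lb)
  MgO: 713.7·0.3203 = 228.6 lb (target 228.6 lb)
  SiO2: 713.7·0.6297 + 61.74·0.3291 + 1006·0.9949 = 1471 lb (target 1471 lb)
Glass-mass sanity pass: the batch minus its LOI: 2000 lb (per-oxide target masses sum to 2000 lb; against the stated basis, 2000 lb — a pure rounding effect).
Adding the batch up: Σ batch = 2039 lb; Σ batch·LOI gives LOI loss = 38.89 lb; yield, glass over the total, = 98.09%.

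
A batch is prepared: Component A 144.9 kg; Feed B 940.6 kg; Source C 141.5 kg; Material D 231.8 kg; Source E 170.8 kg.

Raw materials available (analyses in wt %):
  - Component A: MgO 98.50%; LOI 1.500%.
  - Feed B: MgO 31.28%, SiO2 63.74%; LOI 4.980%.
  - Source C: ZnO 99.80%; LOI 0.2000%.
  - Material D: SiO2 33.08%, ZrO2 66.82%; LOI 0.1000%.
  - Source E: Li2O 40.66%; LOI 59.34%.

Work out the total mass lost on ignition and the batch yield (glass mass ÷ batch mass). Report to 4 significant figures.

The working math keeps full float precision at every stage; values along the way are displayed, rounded to 4 significant digits, at each printed step — every reported value is rounded a single time. The derived quantities are recomputed at exact precision (LOI, totals, glass mass, the yield, the five compositions) from the weighed amounts on 1479 kg of glass, precisely as stated by the question or the answer.
Per-material ignition loss:
  Component A: 144.9 × 0.01500 = 2.174 kg
  Feed B: 940.6 × 0.04980 = 46.84 kg
  Source C: 141.5 × 0.002000 = 0.2830 kg
  Material D: 231.8 × 0.001000 = 0.2318 kg
  Source E: 170.8 × 0.5934 = 101.4 kg
Total LOI = 150.9 kg
Glass = batch − LOI = 1630 − 150.9 = 1479 kg

LOI loss = 150.9 kg; glass = 1479 kg; yield = 90.74%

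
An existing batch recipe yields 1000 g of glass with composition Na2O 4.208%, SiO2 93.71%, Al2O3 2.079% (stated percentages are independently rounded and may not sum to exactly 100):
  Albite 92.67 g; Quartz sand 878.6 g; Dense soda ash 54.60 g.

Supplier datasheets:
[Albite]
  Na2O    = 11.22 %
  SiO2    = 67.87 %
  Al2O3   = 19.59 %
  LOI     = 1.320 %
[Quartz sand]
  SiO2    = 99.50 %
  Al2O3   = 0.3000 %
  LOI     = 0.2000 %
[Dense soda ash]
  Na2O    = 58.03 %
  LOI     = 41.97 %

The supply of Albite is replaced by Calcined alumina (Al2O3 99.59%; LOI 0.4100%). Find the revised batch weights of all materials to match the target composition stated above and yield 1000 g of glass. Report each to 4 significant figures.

The working math carries exact precision at every stage; in-progress results are shown, rounded to 4 significant figures, within the worked lines; a single rounding produces every reported figure. Derived quantities (the three compositions, yield, LOI, glass mass, totals) are re-derived in full float precision from the weighed amounts per 1000 g of glass, as quoted within the question or the answer.
Target masses of each oxide per 1000 g glass:
  Na2O: 4.208% × 1000 = 42.08 g
  SiO2: 93.71% × 1000 = 937.1 g
  Al2O3: 2.079% × 1000 = 20.79 g
Checking each oxide sum given the weights on record, versus the basis set out (summed amounts equal target values given rounding of the digits):
  Na2O: 72.51·0.5803 = 42.08 g (target 42.08 g)
  SiO2: 941.8·0.9950 = 937.1 g (target 937.1 g)
  Al2O3: 18.04·0.9959 + 941.8·0.003000 = 20.79 g (target 20.79 g)
Mass balance on the glass: total batch − LOI = 1000 g (the Σ of target masses is 1000 g; against the stated basis, 1000 g — a pure rounding effect).
Batch total: Σ batch = 1032 g; LOI loss = Σ batch·LOI = 32.39 g; yield = glass ÷ total batch = 96.86%.

Revised batch per 1000 g glass:
  Calcined alumina: 18.04 g
  Quartz sand: 941.8 g
  Dense soda ash: 72.51 g
Total batch = 1032 g; LOI loss = 32.39 g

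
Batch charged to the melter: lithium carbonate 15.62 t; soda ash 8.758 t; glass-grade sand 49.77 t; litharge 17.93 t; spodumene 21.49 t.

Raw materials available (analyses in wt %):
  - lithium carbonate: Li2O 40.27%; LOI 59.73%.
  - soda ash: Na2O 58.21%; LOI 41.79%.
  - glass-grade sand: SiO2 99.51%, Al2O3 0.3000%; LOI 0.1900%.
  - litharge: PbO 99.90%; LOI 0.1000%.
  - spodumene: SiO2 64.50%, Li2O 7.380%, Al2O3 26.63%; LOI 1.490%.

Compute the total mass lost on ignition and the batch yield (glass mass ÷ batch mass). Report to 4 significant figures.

The whole derivation maintains full float precision in all steps; mid-chain values are displayed with 4-significant-figure rounding at each printed step; exactly one rounding lands on each reported number. The derived quantities, including glass mass, ignition loss, the totals, five oxide percentages, the yield, are computed from the batch weights per 100.1 t of glass at full precision, exactly as shown in either problem or answer.
LOI of each material in turn:
  lithium carbonate: 15.62 × 0.5973 = 9.330 t
  soda ash: 8.758 × 0.4179 = 3.660 t
  glass-grade sand: 49.77 × 0.001900 = 0.09456 t
  litharge: 17.93 × 0.001000 = 0.01793 t
  spodumene: 21.49 × 0.01490 = 0.3202 t
Total LOI = 13.42 t
Glass = batch − LOI = 113.6 − 13.42 = 100.1 t

LOI loss = 13.42 t; glass = 100.1 t; yield = 88.18%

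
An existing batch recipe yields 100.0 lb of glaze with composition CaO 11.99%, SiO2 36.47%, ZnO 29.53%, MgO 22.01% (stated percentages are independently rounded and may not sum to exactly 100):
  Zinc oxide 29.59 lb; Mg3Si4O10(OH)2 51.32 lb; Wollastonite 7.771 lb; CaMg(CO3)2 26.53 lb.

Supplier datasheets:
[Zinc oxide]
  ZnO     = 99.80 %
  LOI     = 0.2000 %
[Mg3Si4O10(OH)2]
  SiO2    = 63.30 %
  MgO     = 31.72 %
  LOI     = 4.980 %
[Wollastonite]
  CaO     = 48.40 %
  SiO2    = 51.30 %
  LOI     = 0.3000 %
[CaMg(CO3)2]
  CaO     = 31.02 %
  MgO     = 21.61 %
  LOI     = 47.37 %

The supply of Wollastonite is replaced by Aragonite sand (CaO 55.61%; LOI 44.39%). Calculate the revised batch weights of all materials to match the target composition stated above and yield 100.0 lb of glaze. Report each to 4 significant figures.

Revised batch per 100.0 lb glaze:
  Zinc oxide: 29.59 lb
  Mg3Si4O10(OH)2: 57.61 lb
  Aragonite sand: 11.92 lb
  CaMg(CO3)2: 17.28 lb
Total batch = 116.4 lb; LOI loss = 16.40 lb

Values along the way are displayed with 4-significant-figure rounding when written out — all arithmetic holds exact precision in all steps — a single rounding completes each reported result — derived quantities, which include the yield, totals, glass mass, four oxide percentages, ignition loss, are computed at full precision, exactly as shown in problem or answer, from the batch weights at 100.0 lb of glass.
Target masses of each oxide per 100.0 lb glaze:
  CaO: 11.99% × 100.0 = 11.99 lb
  SiO2: 36.47% × 100.0 = 36.47 lb
  ZnO: 29.53% × 100.0 = 29.53 lb
  MgO: 22.01% × 100.0 = 22.01 lb
Mass-balance tally per oxide from the weights as reported, for the quoted basis mass (sum by sum, the targets are met exact up to rounding of places):
  CaO: 11.92·0.5561 + 17.28·0.3102 = 11.99 lb (target 11.99 lb)
  SiO2: 57.61·0.6330 = 36.47 lb (target 36.47 lb)
  ZnO: 29.59·0.9980 = 29.53 lb (target 29.53 lb)
  MgO: 57.61·0.3172 + 17.28·0.2161 = 22.01 lb (target 22.01 lb)
Consistency of the glass mass: net batch after ignition = 100.0 lb (summing oxide targets gives 100.0 lb; versus the stated basis of 100.0 lb — differing by rounding only).
Whole-batch sum: Σ batch = 116.4 lb; Σ batch·LOI gives LOI loss = 16.40 lb; yield, glass over the total, = 85.91%.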